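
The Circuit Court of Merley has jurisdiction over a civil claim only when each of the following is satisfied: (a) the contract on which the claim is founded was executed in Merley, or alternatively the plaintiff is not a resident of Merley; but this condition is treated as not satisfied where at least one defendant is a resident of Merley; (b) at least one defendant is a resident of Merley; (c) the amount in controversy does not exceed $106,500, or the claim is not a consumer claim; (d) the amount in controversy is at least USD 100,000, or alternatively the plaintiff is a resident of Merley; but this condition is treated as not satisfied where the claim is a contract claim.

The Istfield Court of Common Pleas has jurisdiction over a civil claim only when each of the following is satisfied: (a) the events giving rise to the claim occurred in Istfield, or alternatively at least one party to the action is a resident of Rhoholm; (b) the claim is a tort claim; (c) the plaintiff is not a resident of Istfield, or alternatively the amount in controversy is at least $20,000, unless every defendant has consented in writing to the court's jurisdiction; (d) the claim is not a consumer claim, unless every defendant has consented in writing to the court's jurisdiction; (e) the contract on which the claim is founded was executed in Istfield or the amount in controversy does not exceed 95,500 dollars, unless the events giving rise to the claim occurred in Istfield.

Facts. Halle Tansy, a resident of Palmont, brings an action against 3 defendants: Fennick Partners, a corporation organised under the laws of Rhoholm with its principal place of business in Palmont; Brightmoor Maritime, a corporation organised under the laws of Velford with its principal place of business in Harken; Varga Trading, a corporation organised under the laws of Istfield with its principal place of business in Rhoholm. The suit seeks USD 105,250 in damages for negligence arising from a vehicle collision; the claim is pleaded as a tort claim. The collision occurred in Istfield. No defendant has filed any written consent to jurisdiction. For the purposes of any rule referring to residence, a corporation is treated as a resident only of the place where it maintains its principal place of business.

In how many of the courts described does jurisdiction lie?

The Circuit Court of Merley:
  (a) The plaintiff resides in Palmont, which is not Merley, which satisfies one of the alternatives. And the carve-out is inapplicable — no defendant resides in Merley (they reside in Palmont, Harken, Rhoholm). Met.
  (b) No defendant resides in Merley (they reside in Palmont, Harken, Rhoholm). Not met.
  (c) The amount in controversy is USD 105,250, within the $106,500 ceiling, so this disjunct is met. Condition met.
  (d) The amount in controversy is USD 105,250, which meets the 100,000 dollars floor, so one alternative holds. The carve-out does not apply: the claim is a tort claim, not a contract claim. Met.
  → No jurisdiction.
The Istfield Court of Common Pleas:
  (a) The operative events occurred in Istfield, which satisfies one of the alternatives. Met.
  (b) The claim is a tort claim. Satisfied.
  (c) The plaintiff resides in Palmont, which is not Istfield — that alternative is enough. Met.
  (d) The claim is a tort claim, not a consumer claim. Satisfied.
  (e) No contract (and hence no place of execution) is alleged; the amount in controversy is $105,250, above the USD 95,500 ceiling — every alternative fails. The proviso rescues it, though: the operative events occurred in Istfield. Condition met.
  → Jurisdiction lies.
Courts with jurisdiction: the Istfield Court of Common Pleas — 1 in total.

1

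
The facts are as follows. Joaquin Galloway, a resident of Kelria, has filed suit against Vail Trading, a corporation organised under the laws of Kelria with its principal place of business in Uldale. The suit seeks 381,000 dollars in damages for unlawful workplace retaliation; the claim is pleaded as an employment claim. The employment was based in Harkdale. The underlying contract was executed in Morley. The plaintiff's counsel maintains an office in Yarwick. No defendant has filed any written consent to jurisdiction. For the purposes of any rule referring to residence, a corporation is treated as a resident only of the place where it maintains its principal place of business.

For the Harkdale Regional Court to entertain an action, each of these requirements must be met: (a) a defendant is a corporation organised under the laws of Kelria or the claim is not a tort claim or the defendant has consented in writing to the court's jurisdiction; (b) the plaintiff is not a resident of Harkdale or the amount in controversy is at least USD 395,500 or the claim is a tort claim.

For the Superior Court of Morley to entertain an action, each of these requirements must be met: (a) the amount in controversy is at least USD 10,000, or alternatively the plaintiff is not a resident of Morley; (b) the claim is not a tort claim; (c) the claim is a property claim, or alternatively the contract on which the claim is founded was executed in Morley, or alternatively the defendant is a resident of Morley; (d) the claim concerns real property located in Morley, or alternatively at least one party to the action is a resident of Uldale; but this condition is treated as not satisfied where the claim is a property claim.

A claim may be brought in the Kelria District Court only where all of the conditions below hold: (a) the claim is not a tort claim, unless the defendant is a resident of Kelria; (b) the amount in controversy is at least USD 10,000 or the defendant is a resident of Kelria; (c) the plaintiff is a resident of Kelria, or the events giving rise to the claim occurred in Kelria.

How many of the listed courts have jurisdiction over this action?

The Harkdale Regional Court:
  (a) Vail Trading is organised under the laws of Kelria, so this disjunct is met. Met.
  (b) The plaintiff resides in Kelria, which is not Harkdale, which satisfies one of the alternatives. Satisfied.
  → Every requirement is satisfied — jurisdiction.
The Superior Court of Morley:
  (a) The amount in controversy is $381,000, which meets the USD 10,000 floor — that alternative is enough. Condition met.
  (b) The claim is an employment claim, not a tort claim. Condition met.
  (c) The contract was executed in Morley — that alternative is enough. Met.
  (d) Vail Trading resides in Uldale, which satisfies one of the alternatives. And the carve-out is inapplicable — the claim is an employment claim, not a property claim. Met.
  → Jurisdiction lies.
The Kelria District Court:
  (a) The claim is an employment claim, not a tort claim. Condition met.
  (b) The amount in controversy is $381,000, which meets the $10,000 floor — that alternative is enough. Met.
  (c) The plaintiff resides in Kelria — that alternative is enough. Met.
  → Every requirement is satisfied — jurisdiction.
Courts with jurisdiction: the Harkdale Regional Court, the Superior Court of Morley, the Kelria District Court — 3 in total.

3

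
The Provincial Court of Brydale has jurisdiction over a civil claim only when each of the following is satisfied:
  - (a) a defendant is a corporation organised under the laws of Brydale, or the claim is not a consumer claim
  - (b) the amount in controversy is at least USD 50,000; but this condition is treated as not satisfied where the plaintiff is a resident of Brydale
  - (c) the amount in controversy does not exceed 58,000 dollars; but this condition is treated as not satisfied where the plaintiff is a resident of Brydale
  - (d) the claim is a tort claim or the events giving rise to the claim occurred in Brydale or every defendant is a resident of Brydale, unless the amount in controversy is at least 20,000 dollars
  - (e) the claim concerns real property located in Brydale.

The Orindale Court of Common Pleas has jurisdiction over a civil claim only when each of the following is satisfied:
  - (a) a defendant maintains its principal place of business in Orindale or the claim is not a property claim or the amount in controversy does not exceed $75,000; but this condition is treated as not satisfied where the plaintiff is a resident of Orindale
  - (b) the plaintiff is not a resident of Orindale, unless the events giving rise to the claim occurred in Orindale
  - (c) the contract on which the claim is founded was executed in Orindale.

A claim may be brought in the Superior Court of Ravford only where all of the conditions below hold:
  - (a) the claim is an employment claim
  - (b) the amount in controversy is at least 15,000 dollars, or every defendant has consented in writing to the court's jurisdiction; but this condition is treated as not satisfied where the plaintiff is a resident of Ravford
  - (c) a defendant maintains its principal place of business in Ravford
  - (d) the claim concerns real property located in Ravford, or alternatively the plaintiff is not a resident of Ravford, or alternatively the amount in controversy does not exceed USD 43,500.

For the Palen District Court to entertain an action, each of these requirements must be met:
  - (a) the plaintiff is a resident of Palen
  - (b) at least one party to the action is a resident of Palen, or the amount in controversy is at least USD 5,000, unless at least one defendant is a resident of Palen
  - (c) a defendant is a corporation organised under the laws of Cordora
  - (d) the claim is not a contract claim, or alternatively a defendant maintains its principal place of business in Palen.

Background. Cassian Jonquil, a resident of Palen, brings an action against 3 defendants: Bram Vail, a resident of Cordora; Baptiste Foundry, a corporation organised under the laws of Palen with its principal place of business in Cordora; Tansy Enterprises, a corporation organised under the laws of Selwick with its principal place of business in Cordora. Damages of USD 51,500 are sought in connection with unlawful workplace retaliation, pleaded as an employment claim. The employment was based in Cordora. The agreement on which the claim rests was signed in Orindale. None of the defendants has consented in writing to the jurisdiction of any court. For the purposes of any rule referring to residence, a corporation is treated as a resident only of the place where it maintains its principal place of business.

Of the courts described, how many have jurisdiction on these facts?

The Provincial Court of Brydale:
  (a) The claim is an employment claim, not a consumer claim, which satisfies one of the alternatives. Met.
  (b) The amount in controversy is $51,500, which meets the USD 50,000 floor. The exception is not triggered, since the plaintiff resides in Palen, not Brydale. Condition met.
  (c) The amount in controversy is USD 51,500, within the USD 58,000 ceiling. The exception is not triggered, since the plaintiff resides in Palen, not Brydale. Condition met.
  (d) The claim is an employment claim, not a tort claim; the operative events occurred in Cordora, not Brydale; the defendants reside as follows — Bram Vail in Cordora, Baptiste Foundry in Cordora, Tansy Enterprises in Cordora — not all in Brydale — no alternative holds. The proviso rescues it, though: the amount in controversy is USD 51,500, which meets the USD 20,000 floor. Satisfied.
  (e) The claim does not concern real property. Not met.
  → The court lacks jurisdiction.
The Orindale Court of Common Pleas:
  (a) The claim is an employment claim, not a property claim — that alternative is enough. The carve-out does not apply: the plaintiff resides in Palen, not Orindale. Met.
  (b) The plaintiff resides in Palen, which is not Orindale. Condition met.
  (c) The contract was executed in Orindale. Met.
  → All conditions met; jurisdiction exists.
The Superior Court of Ravford:
  (a) The claim is an employment claim. Satisfied.
  (b) The amount in controversy is USD 51,500, which meets the USD 15,000 floor, so this disjunct is met. The exception is not triggered, since the plaintiff resides in Palen, not Ravford. Condition met.
  (c) The corporate defendant(s) have their principal place of business in Cordora, not Ravford. Fails.
  (d) The plaintiff resides in Palen, which is not Ravford, which satisfies one of the alternatives. Met.
  → At least one condition fails; no jurisdiction.
The Palen District Court:
  (a) The plaintiff resides in Palen. Met.
  (b) Cassian Jonquil resides in Palen, so one alternative holds. Satisfied.
  (c) The corporate defendant(s) are organised in Palen, Selwick, not Cordora. Not satisfied.
  (d) The claim is an employment claim, not a contract claim, so one alternative holds. Condition met.
  → Not every requirement is met — no jurisdiction.
Courts with jurisdiction: the Orindale Court of Common Pleas — 1 in total.

1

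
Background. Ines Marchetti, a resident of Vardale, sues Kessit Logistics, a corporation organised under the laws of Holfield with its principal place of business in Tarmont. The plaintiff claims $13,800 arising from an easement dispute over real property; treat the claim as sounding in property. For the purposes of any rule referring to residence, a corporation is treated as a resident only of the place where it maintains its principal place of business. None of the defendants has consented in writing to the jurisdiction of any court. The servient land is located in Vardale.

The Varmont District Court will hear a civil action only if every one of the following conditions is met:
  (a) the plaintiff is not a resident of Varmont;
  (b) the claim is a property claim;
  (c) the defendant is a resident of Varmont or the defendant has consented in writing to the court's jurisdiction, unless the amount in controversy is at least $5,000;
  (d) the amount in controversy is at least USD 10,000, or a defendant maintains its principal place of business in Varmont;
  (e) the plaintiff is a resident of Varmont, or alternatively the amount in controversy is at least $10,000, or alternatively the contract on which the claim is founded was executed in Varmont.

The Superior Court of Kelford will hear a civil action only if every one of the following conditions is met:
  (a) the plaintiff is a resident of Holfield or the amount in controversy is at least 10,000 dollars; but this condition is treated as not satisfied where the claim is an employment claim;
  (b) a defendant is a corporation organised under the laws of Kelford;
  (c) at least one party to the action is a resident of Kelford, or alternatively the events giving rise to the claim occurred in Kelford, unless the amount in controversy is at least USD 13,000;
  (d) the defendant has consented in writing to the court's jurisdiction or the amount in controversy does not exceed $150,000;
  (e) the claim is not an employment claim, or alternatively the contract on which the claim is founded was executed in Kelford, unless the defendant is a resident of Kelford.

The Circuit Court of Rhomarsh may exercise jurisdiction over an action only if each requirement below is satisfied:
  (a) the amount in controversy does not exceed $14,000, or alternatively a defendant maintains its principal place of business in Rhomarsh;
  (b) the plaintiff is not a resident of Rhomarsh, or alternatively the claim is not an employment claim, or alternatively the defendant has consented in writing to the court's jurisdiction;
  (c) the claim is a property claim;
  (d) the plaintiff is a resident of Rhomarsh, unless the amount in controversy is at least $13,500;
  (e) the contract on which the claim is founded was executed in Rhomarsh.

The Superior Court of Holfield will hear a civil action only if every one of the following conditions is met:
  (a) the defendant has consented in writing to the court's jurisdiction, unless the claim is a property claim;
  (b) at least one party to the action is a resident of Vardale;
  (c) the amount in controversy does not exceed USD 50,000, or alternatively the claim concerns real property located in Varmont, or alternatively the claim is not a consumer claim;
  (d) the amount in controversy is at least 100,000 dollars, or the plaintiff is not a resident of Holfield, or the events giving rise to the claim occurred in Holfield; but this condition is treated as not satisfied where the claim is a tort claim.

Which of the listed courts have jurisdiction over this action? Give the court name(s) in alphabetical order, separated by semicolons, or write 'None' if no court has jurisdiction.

The Varmont District Court:
  (a) The plaintiff resides in Vardale, which is not Varmont. Met.
  (b) The claim is a property claim. Satisfied.
  (c) The defendant resides in Tarmont, not Varmont; no such written consent has been filed — no alternative holds. The proviso rescues it, though: the amount in controversy is USD 13,800, which meets the $5,000 floor. Met.
  (d) The amount in controversy is $13,800, which meets the USD 10,000 floor — that alternative is enough. Condition met.
  (e) The amount in controversy is $13,800, which meets the USD 10,000 floor — that alternative is enough. Met.
  → Every requirement is satisfied — jurisdiction.
The Superior Court of Kelford:
  (a) The amount in controversy is 13,800 dollars, which meets the $10,000 floor, so one alternative holds. The exception is not triggered, since the claim is a property claim, not an employment claim. Met.
  (b) The corporate defendant(s) are organised in Holfield, not Kelford. Not satisfied.
  (c) No party resides in Kelford; the operative events occurred in Vardale, not Kelford — no alternative holds. The proviso rescues it, though: the amount in controversy is 13,800 dollars, which meets the $13,000 floor. Satisfied.
  (d) The amount in controversy is USD 13,800, within the USD 150,000 ceiling, so this disjunct is met. Satisfied.
  (e) The claim is a property claim, not an employment claim, so this disjunct is met. Met.
  → At least one condition fails; no jurisdiction.
The Circuit Court of Rhomarsh:
  (a) The amount in controversy is 13,800 dollars, within the USD 14,000 ceiling, so one alternative holds. Satisfied.
  (b) The plaintiff resides in Vardale, which is not Rhomarsh — that alternative is enough. Satisfied.
  (c) The claim is a property claim. Satisfied.
  (d) The plaintiff resides in Vardale, not Rhomarsh. However, the amount in controversy is 13,800 dollars, which meets the 13,500 dollars floor, so the 'unless' proviso supplies this condition. Condition met.
  (e) No contract (and hence no place of execution) is alleged. Not satisfied.
  → No jurisdiction.
The Superior Court of Holfield:
  (a) No such written consent has been filed. However, the claim is a property claim, so the 'unless' proviso supplies this condition. Satisfied.
  (b) Ines Marchetti resides in Vardale. Condition met.
  (c) The amount in controversy is $13,800, within the 50,000 dollars ceiling, so this disjunct is met. Condition met.
  (d) The plaintiff resides in Vardale, which is not Holfield, so this disjunct is met. The exception is not triggered, since the claim is a property claim, not a tort claim. Satisfied.
  → All conditions met; jurisdiction exists.

the Superior Court of Holfield; the Varmont District Court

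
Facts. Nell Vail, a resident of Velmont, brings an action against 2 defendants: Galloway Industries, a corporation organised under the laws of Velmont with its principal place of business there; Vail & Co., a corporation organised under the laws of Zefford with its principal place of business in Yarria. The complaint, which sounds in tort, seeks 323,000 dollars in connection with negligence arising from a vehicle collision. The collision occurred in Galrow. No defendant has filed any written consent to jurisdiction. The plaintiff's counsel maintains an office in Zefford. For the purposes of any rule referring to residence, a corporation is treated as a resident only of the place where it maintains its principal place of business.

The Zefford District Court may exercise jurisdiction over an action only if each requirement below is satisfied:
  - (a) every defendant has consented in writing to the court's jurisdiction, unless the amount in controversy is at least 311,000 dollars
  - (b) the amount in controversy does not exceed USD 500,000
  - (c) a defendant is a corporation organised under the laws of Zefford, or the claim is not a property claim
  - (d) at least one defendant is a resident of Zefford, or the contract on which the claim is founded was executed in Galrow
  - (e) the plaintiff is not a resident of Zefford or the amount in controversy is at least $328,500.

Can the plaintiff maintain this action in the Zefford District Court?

The Zefford District Court:
  (a) No such written consent has been filed. However, the amount in controversy is 323,000 dollars, which meets the $311,000 floor, so the 'unless' proviso supplies this condition. Met.
  (b) The amount in controversy is $323,000, within the 500,000 dollars ceiling. Met.
  (c) Vail & Co. is organised under the laws of Zefford — that alternative is enough. Satisfied.
  (d) No defendant resides in Zefford (they reside in Velmont, Yarria); no contract (and hence no place of execution) is alleged — every alternative fails. Condition not met.
  (e) The plaintiff resides in Velmont, which is not Zefford — that alternative is enough. Met.
  → The court lacks jurisdiction.

No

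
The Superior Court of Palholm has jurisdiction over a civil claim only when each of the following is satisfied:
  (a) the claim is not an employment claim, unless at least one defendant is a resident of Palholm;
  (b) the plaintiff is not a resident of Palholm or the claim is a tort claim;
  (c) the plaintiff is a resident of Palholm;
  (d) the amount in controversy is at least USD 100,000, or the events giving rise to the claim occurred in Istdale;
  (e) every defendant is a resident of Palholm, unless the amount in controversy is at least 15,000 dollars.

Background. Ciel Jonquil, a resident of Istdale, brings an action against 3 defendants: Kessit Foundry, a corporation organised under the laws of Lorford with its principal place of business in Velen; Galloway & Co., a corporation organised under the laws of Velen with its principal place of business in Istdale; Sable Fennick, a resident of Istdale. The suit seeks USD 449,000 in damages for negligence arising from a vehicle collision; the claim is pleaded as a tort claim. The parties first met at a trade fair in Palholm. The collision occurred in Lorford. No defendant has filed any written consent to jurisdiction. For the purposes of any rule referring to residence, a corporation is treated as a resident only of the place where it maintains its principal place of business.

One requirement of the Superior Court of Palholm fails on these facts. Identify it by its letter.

The Superior Court of Palholm:
  (a) The claim is a tort claim, not an employment claim. Met.
  (b) The plaintiff resides in Istdale, which is not Palholm, so one alternative holds. Condition met.
  (c) The plaintiff resides in Istdale, not Palholm. Fails.
  (d) The amount in controversy is 449,000 dollars, which meets the 100,000 dollars floor, so one alternative holds. Condition met.
  (e) The defendants reside as follows — Kessit Foundry in Velen, Galloway & Co. in Istdale, Sable Fennick in Istdale — not all in Palholm. However, the amount in controversy is USD 449,000, which meets the USD 15,000 floor, so the 'unless' proviso supplies this condition. Met.
Only condition (c) fails.

(c)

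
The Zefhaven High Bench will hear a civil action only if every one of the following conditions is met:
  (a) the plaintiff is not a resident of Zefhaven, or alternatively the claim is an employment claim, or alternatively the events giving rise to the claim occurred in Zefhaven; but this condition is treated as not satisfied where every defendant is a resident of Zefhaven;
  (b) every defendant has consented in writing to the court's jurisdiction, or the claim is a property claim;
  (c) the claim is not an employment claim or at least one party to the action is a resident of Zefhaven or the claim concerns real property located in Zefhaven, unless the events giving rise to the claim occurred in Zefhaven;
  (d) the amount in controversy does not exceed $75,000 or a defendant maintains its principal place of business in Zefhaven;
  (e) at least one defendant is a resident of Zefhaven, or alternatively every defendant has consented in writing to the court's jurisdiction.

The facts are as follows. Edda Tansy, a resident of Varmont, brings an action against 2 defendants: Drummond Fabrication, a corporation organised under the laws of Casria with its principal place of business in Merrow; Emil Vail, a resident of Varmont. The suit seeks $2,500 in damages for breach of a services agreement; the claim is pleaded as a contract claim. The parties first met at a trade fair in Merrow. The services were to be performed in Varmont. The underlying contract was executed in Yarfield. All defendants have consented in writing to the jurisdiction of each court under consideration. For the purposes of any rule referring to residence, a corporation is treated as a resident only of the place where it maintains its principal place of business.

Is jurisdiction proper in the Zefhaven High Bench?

Yes

The Zefhaven High Bench:
  (a) The plaintiff resides in Varmont, which is not Zefhaven, so this disjunct is met. And the carve-out is inapplicable — the defendants reside as follows — Drummond Fabrication in Merrow, Emil Vail in Varmont — not all in Zefhaven. Satisfied.
  (b) Every defendant has filed written consent, which satisfies one of the alternatives. Met.
  (c) The claim is a contract claim, not an employment claim, so this disjunct is met. Condition met.
  (d) The amount in controversy is USD 2,500, within the USD 75,000 ceiling — that alternative is enough. Condition met.
  (e) Every defendant has filed written consent, so one alternative holds. Condition met.
  → Every requirement is satisfied — jurisdiction.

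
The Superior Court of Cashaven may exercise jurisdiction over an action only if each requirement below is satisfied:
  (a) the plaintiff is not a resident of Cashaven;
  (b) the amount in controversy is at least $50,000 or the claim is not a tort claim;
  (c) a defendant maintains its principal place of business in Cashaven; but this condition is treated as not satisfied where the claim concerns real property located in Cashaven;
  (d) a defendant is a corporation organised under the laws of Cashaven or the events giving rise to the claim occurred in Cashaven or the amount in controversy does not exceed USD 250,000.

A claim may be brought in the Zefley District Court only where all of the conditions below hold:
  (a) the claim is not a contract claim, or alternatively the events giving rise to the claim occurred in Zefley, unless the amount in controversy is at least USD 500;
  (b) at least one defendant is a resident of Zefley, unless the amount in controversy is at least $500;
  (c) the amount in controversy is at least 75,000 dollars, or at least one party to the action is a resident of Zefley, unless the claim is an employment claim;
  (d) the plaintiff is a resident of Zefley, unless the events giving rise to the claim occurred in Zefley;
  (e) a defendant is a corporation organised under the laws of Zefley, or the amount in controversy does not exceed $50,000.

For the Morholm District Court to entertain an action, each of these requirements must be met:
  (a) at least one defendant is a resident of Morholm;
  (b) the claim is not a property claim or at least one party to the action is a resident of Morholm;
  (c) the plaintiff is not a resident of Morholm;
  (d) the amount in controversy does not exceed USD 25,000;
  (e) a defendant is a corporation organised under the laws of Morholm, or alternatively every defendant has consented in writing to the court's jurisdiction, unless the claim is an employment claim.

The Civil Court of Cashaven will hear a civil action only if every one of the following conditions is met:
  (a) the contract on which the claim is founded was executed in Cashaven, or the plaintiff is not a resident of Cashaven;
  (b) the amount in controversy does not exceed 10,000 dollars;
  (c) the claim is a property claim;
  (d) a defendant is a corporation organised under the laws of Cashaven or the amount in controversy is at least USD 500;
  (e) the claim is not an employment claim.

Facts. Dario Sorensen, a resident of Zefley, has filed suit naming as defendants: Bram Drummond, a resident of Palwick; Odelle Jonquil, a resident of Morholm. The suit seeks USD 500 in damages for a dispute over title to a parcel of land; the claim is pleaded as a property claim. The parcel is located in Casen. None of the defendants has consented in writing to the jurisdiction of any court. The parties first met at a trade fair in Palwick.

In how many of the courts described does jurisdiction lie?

The Superior Court of Cashaven:
  (a) The plaintiff resides in Zefley, which is not Cashaven. Condition met.
  (b) The claim is a property claim, not a tort claim, so one alternative holds. Satisfied.
  (c) No defendant is a corporation. Condition not met.
  (d) The amount in controversy is USD 500, within the USD 250,000 ceiling, so this disjunct is met. Met.
  → The court lacks jurisdiction.
The Zefley District Court:
  (a) The claim is a property claim, not a contract claim, so one alternative holds. Condition met.
  (b) No defendant resides in Zefley (they reside in Palwick, Morholm). But the amount in controversy is USD 500, which meets the 500 dollars floor, and the 'unless' clause therefore excuses the requirement. Met.
  (c) Dario Sorensen resides in Zefley, which satisfies one of the alternatives. Satisfied.
  (d) The plaintiff resides in Zefley. Condition met.
  (e) The amount in controversy is USD 500, within the $50,000 ceiling, so one alternative holds. Satisfied.
  → All conditions met; jurisdiction exists.
The Morholm District Court:
  (a) Odelle Jonquil resides in Morholm. Met.
  (b) Odelle Jonquil resides in Morholm, which satisfies one of the alternatives. Satisfied.
  (c) The plaintiff resides in Zefley, which is not Morholm. Satisfied.
  (d) The amount in controversy is 500 dollars, within the $25,000 ceiling. Condition met.
  (e) No defendant is a corporation; no such written consent has been filed — none of the alternatives is met. The proviso offers no rescue either, since the claim is a property claim, not an employment claim. Fails.
  → The court lacks jurisdiction.
The Civil Court of Cashaven:
  (a) The plaintiff resides in Zefley, which is not Cashaven, so this disjunct is met. Satisfied.
  (b) The amount in controversy is USD 500, within the 10,000 dollars ceiling. Met.
  (c) The claim is a property claim. Satisfied.
  (d) The amount in controversy is $500, which meets the USD 500 floor — that alternative is enough. Condition met.
  (e) The claim is a property claim, not an employment claim. Condition met.
  → The court has jurisdiction.
Courts with jurisdiction: the Zefley District Court, the Civil Court of Cashaven — 2 in total.

2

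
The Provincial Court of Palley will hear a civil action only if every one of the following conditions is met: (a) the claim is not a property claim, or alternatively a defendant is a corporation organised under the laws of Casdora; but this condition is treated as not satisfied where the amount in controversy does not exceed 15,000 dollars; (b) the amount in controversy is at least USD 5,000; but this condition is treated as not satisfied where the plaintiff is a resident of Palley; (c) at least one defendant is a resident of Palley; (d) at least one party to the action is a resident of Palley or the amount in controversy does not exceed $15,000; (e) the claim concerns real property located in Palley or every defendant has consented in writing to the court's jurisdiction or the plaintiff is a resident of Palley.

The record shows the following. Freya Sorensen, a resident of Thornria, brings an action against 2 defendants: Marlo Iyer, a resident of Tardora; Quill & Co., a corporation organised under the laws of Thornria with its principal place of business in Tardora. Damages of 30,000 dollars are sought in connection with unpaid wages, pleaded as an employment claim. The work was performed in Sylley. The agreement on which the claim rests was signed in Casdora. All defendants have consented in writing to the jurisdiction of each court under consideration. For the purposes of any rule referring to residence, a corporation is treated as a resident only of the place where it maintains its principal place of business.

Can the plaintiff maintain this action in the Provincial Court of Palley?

The Provincial Court of Palley:
  (a) The claim is an employment claim, not a property claim — that alternative is enough. The exception is not triggered, since the amount in controversy is 30,000 dollars, above the 15,000 dollars ceiling. Condition met.
  (b) The amount in controversy is $30,000, which meets the 5,000 dollars floor. And the carve-out is inapplicable — the plaintiff resides in Thornria, not Palley. Satisfied.
  (c) No defendant resides in Palley (they reside in Tardora, Tardora). Not met.
  (d) No party resides in Palley; the amount in controversy is USD 30,000, above the USD 15,000 ceiling — none of the alternatives is met. Fails.
  (e) Every defendant has filed written consent — that alternative is enough. Condition met.
  → No jurisdiction.

No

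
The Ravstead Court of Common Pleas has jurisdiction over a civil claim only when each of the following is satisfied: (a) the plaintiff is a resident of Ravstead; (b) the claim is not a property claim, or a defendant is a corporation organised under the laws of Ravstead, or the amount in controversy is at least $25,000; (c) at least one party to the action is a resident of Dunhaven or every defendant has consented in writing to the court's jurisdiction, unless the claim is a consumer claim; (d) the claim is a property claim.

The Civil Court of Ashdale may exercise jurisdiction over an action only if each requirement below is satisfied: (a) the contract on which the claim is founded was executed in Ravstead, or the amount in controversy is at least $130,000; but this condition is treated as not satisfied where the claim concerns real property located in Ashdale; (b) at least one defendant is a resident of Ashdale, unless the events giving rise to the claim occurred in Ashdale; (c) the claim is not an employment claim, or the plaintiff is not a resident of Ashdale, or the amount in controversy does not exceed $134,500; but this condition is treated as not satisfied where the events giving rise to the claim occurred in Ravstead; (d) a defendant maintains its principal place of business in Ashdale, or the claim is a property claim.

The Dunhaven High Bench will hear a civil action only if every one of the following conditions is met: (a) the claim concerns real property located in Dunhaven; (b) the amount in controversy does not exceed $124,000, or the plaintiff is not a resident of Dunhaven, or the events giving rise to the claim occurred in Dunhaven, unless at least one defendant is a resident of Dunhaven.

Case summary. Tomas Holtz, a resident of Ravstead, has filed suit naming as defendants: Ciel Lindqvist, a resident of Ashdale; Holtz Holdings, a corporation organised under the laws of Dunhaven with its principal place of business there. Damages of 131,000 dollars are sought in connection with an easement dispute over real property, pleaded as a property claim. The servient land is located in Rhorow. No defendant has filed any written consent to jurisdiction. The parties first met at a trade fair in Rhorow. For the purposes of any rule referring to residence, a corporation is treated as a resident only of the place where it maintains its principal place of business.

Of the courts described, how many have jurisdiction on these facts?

2

The Ravstead Court of Common Pleas:
  (a) The plaintiff resides in Ravstead. Condition met.
  (b) The amount in controversy is $131,000, which meets the 25,000 dollars floor, so one alternative holds. Condition met.
  (c) Holtz Holdings resides in Dunhaven, so this disjunct is met. Satisfied.
  (d) The claim is a property claim. Met.
  → The court has jurisdiction.
The Civil Court of Ashdale:
  (a) The amount in controversy is $131,000, which meets the USD 130,000 floor, so one alternative holds. The exception is not triggered, since the property lies in Rhorow, not Ashdale. Condition met.
  (b) Ciel Lindqvist resides in Ashdale. Met.
  (c) The claim is a property claim, not an employment claim, so this disjunct is met. The exception is not triggered, since the operative events occurred in Rhorow, not Ravstead. Condition met.
  (d) The claim is a property claim, so one alternative holds. Condition met.
  → The court has jurisdiction.
The Dunhaven High Bench:
  (a) The property lies in Rhorow, not Dunhaven. Not met.
  (b) The plaintiff resides in Ravstead, which is not Dunhaven, which satisfies one of the alternatives. Satisfied.
  → No jurisdiction.
Courts with jurisdiction: the Ravstead Court of Common Pleas, the Civil Court of Ashdale — 2 in total.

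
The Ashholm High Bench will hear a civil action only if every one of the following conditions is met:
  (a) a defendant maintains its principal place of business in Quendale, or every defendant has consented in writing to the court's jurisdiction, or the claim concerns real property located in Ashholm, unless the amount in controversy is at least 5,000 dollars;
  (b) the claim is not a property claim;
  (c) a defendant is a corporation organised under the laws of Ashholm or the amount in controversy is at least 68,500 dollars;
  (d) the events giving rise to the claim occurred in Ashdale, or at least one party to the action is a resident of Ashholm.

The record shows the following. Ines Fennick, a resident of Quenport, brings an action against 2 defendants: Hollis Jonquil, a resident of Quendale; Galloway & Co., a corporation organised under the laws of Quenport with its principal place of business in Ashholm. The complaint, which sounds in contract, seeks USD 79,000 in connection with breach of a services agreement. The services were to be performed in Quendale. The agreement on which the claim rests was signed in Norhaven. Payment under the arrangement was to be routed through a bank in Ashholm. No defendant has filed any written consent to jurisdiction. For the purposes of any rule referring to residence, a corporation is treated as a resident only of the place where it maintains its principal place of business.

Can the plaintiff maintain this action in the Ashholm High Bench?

Yes

The Ashholm High Bench:
  (a) The corporate defendant(s) have their principal place of business in Ashholm, not Quendale; no such written consent has been filed; the claim does not concern real property — none of the alternatives is met. But the amount in controversy is 79,000 dollars, which meets the 5,000 dollars floor, and the 'unless' clause therefore excuses the requirement. Satisfied.
  (b) The claim is a contract claim, not a property claim. Condition met.
  (c) The amount in controversy is $79,000, which meets the $68,500 floor, which satisfies one of the alternatives. Met.
  (d) Galloway & Co. resides in Ashholm, so one alternative holds. Met.
  → The court has jurisdiction.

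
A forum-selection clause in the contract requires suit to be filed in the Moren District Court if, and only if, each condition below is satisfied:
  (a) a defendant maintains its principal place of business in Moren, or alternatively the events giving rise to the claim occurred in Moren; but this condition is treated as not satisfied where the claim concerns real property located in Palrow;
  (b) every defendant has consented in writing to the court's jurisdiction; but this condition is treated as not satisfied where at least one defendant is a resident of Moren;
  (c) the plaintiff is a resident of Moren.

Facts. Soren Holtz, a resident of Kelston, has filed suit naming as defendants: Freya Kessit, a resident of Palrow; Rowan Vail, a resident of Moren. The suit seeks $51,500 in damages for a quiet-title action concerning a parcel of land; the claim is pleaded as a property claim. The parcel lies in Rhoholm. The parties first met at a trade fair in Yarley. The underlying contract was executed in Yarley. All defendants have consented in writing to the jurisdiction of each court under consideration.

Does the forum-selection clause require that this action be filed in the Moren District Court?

The Moren District Court:
  (a) No defendant is a corporation; the operative events occurred in Rhoholm, not Moren — no alternative holds. Fails.
  (b) Every defendant has filed written consent. But the carve-out bites: Rowan Vail resides in Moren. Not met.
  (c) The plaintiff resides in Kelston, not Moren. Fails.
  → The clause does not apply.

No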